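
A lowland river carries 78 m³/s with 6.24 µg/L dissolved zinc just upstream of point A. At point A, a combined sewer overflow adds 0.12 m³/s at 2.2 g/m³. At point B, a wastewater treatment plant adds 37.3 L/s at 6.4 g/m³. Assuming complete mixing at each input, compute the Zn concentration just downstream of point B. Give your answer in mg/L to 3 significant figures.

0.0127 mg/L

6.24 µg/L = 0.00624 mg/L.
After input A: C = (78·0.00624 + 0.12·2.2) / 78.12 = 0.00961 mg/L.
37.3 L/s = 0.0373 m³/s.
After input B: C = (78.12·0.00961 + 0.0373·6.4) / 78.16 = 0.01266 mg/L.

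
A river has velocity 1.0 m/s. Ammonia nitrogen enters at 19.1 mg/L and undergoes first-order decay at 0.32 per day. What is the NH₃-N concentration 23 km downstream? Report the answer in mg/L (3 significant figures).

17.5 mg/L

Travel time t = 23 km / 1.0 m/s = 2.3e+04/1.0 = 2.3e+04 s = 0.2662 d.
First-order decay: C = 19.1·exp(−0.32·0.2662) = 19.1·0.9183 = 17.54 mg/L.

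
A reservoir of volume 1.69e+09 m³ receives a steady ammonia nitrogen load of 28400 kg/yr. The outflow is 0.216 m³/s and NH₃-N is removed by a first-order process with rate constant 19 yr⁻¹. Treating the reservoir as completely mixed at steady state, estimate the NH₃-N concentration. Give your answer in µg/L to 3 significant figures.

0.884 µg/L

Outflow Q = 0.216 m³/s × 3.156e+07 s/yr = 6.816e+06 m³/yr.
Steady-state CSTR mass balance: W = Q·C + k·V·C, so C = W/(Q + kV).
Q + kV = 6.816e+06 + 19·1.69e+09 = 3.212e+10 m³/yr.
C = 28400/3.212e+10 = 8.843e-07 kg/m³ = 0.0008843 mg/L = 0.8843 µg/L.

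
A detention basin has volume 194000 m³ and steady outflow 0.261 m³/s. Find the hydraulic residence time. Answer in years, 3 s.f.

0.0236 yr

Q = 0.261 m³/s × 3.156e+07 s/yr = 8.237e+06 m³/yr.
Hydraulic residence time τ = V/Q = 194000/8.237e+06 = 0.02355 yr.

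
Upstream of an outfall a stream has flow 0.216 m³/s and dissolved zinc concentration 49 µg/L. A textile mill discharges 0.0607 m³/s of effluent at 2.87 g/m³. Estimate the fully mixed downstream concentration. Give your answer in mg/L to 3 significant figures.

0.668 mg/L

49 µg/L = 0.049 mg/L.
By mass balance at complete mixing, C = (0.0607·2.87 + 0.216·0.049) / (0.0607 + 0.216) = 0.1848/0.2767 = 0.6678 mg/L.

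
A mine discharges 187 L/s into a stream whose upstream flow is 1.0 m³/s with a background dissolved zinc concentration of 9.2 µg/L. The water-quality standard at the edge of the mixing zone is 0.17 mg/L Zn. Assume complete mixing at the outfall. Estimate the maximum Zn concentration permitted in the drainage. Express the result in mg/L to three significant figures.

187 L/s = 0.187 m³/s.
9.2 µg/L = 0.0092 mg/L.
Mass balance: 0.17·1.187 = 0.187·Cₑ + 1·0.0092.
Cₑ = (0.2018 − 0.0092) / 0.187 = 1.03 mg/L.

1.03 mg/L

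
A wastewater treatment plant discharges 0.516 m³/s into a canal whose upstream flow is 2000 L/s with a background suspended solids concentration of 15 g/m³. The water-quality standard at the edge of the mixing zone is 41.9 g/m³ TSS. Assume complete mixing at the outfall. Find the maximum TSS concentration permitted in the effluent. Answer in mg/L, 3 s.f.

146 mg/L

2000 L/s = 2 m³/s.
Mass balance: 41.9·2.516 = 0.516·Cₑ + 2·15.
Cₑ = (105.4 − 30) / 0.516 = 146.2 mg/L.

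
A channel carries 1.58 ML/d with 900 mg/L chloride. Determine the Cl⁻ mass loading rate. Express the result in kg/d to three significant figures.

1.58 ML/d = 0.01829 m³/s.
Mass flux = Q·C = 0.01829 m³/s × 900 g/m³ = 16.46 g/s.
= 16.46 g/s × 86.4 = 1422 kg/d.

1420 kg/d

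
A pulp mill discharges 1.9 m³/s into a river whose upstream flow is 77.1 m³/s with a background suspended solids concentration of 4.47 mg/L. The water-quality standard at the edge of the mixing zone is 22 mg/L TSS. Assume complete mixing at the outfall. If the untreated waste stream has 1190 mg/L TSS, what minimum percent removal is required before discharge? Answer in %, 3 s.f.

Mass balance: 22·79 = 1.9·Cₑ + 77.1·4.47.
Cₑ = (1738 − 344.6) / 1.9 = 733.3 mg/L.
Required removal = 1 − 733.3/1190 = 38.37 %.

38.4 %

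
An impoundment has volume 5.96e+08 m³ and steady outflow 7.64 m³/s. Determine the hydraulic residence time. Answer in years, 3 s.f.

Q = 7.64 m³/s × 3.156e+07 s/yr = 2.411e+08 m³/yr.
Hydraulic residence time τ = V/Q = 5.96e+08/2.411e+08 = 2.472 yr.

2.47 yr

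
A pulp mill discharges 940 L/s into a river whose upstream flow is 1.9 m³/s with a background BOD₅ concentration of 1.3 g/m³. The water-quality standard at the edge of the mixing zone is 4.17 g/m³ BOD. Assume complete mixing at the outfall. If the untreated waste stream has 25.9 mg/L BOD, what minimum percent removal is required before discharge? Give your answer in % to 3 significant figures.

940 L/s = 0.94 m³/s.
Mass balance: 4.17·2.84 = 0.94·Cₑ + 1.9·1.3.
Cₑ = (11.84 − 2.47) / 0.94 = 9.971 mg/L.
Required removal = 1 − 9.971/25.9 = 61.5 %.

61.5 %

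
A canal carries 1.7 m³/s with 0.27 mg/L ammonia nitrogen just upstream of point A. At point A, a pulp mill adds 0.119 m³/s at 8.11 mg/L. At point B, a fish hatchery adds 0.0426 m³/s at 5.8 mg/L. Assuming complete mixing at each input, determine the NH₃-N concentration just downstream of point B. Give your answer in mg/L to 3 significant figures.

After input A: C = (1.7·0.27 + 0.119·8.11) / 1.819 = 0.7829 mg/L.
After input B: C = (1.819·0.7829 + 0.0426·5.8) / 1.862 = 0.8977 mg/L.

0.898 mg/L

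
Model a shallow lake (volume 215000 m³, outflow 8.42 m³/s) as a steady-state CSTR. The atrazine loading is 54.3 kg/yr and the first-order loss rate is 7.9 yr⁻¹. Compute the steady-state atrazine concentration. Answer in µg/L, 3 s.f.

0.203 µg/L

Outflow Q = 8.42 m³/s × 3.156e+07 s/yr = 2.657e+08 m³/yr.
Steady-state CSTR mass balance: W = Q·C + k·V·C, so C = W/(Q + kV).
Q + kV = 2.657e+08 + 7.9·215000 = 2.674e+08 m³/yr.
C = 54.3/2.674e+08 = 2.031e-07 kg/m³ = 0.0002031 mg/L = 0.2031 µg/L.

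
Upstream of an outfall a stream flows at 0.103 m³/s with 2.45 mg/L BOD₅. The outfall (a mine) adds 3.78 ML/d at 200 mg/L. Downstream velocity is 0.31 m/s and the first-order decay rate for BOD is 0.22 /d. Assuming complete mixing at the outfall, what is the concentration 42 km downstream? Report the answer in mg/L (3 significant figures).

3.78 ML/d = 0.04375 m³/s.
After complete mixing, C₀ = (0.04375·200 + 0.103·2.45) / 0.1467 = 61.34 mg/L.
Travel time t = 4.2e+04 m / 0.31 m/s = 1.355e+05 s = 1.568 d.
C = 61.34·exp(−0.22·1.568) = 61.34·0.7082 = 43.45 mg/L.

43.4 mg/L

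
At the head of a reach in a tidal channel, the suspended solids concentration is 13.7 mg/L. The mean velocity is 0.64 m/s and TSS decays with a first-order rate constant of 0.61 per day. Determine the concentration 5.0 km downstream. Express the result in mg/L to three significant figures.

13.0 mg/L

Travel time t = 5.0 km / 0.64 m/s = 5000/0.64 = 7812 s = 0.09042 d.
First-order decay: C = 13.7·exp(−0.61·0.09042) = 13.7·0.9463 = 12.96 mg/L.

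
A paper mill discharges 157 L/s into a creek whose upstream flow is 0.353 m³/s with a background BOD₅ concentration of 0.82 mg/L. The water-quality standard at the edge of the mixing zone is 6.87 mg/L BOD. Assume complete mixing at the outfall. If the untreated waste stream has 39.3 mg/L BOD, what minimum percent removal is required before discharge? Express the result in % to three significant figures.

157 L/s = 0.157 m³/s.
Mass balance: 6.87·0.51 = 0.157·Cₑ + 0.353·0.82.
Cₑ = (3.504 − 0.2895) / 0.157 = 20.47 mg/L.
Required removal = 1 − 20.47/39.3 = 47.91 %.

47.9 %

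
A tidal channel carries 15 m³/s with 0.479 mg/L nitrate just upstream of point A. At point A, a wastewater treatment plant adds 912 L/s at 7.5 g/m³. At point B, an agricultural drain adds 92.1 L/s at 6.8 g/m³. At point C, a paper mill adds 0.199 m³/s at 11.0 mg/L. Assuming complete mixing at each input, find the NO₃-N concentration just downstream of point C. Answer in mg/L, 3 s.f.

1.04 mg/L

912 L/s = 0.912 m³/s.
After input A: C = (15·0.479 + 0.912·7.5) / 15.91 = 0.8814 mg/L.
92.1 L/s = 0.0921 m³/s.
After input B: C = (15.91·0.8814 + 0.0921·6.8) / 16 = 0.9155 mg/L.
After input C: C = (16·0.9155 + 0.199·11) / 16.2 = 1.039 mg/L.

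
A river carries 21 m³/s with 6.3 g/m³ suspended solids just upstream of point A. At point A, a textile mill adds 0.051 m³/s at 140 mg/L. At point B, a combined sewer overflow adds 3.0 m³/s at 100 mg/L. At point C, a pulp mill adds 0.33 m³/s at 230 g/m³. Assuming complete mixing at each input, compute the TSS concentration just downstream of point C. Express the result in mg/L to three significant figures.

After input A: C = (21·6.3 + 0.051·140) / 21.05 = 6.624 mg/L.
After input B: C = (21.05·6.624 + 3·100) / 24.05 = 18.27 mg/L.
After input C: C = (24.05·18.27 + 0.33·230) / 24.38 = 21.14 mg/L.

21.1 mg/L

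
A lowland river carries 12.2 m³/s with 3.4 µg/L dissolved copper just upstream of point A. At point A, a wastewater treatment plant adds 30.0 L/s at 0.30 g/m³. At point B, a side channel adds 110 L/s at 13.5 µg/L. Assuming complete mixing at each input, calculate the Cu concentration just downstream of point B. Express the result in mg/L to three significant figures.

0.00421 mg/L

3.4 µg/L = 0.0034 mg/L.
30.0 L/s = 0.03 m³/s.
After input A: C = (12.2·0.0034 + 0.03·0.3) / 12.23 = 0.004128 mg/L.
110 L/s = 0.11 m³/s.
13.5 µg/L = 0.0135 mg/L.
After input B: C = (12.23·0.004128 + 0.11·0.0135) / 12.34 = 0.004211 mg/L.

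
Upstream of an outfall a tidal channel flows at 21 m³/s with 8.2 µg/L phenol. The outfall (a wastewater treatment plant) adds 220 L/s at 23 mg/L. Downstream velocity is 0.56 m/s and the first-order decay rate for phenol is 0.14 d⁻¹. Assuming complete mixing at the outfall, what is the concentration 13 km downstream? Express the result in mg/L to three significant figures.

0.237 mg/L

220 L/s = 0.22 m³/s.
8.2 µg/L = 0.0082 mg/L.
After complete mixing, C₀ = (0.22·23 + 21·0.0082) / 21.22 = 0.2466 mg/L.
Travel time t = 1.3e+04 m / 0.56 m/s = 2.321e+04 s = 0.2687 d.
C = 0.2466·exp(−0.14·0.2687) = 0.2466·0.9631 = 0.2375 mg/L.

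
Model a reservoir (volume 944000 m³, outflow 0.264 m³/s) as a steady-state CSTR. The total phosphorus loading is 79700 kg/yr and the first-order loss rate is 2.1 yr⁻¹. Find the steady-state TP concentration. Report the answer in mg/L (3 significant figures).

7.73 mg/L

Outflow Q = 0.264 m³/s × 3.156e+07 s/yr = 8.331e+06 m³/yr.
Steady-state CSTR mass balance: W = Q·C + k·V·C, so C = W/(Q + kV).
Q + kV = 8.331e+06 + 2.1·944000 = 1.031e+07 m³/yr.
C = 79700/1.031e+07 = 0.007728 kg/m³ = 7.728 mg/L.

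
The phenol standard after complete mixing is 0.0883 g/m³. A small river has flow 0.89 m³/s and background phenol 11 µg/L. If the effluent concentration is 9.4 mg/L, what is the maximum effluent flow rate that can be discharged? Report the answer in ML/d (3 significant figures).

11 µg/L = 0.011 mg/L.
Mass balance at complete mixing: C_std·(Q_w + Q_r) = Q_w·C_e + Q_r·C_b.
Rearranging, Q_w = Q_r·(C_std − C_b)/(C_e − C_std) = 0.89·(0.0883 − 0.011) / (9.4 − 0.0883) = 0.007388 m³/s.
= 0.6383 ML/d.

0.638 ML/d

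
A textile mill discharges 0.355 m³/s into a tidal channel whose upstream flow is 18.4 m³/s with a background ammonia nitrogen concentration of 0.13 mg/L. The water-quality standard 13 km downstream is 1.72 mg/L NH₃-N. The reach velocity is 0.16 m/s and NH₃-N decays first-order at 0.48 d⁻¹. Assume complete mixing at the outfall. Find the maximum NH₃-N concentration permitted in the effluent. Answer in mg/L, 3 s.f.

Travel time to the compliance point: t = 1.3e+04/0.16 = 8.125e+04 s = 0.9404 d; decay factor exp(−0.48·0.9404) = 0.6367.
So the concentration just after mixing may be at most 1.72/0.6367 = 2.701 mg/L.
Mass balance: 2.701·18.75 = 0.355·Cₑ + 18.4·0.13.
Cₑ = (50.66 − 2.392) / 0.355 = 136 mg/L.

136 mg/L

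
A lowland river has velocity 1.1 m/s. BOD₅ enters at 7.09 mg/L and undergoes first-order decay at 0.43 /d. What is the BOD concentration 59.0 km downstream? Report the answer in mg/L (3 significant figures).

5.43 mg/L

Travel time t = 59.0 km / 1.1 m/s = 5.9e+04/1.1 = 5.364e+04 s = 0.6208 d.
First-order decay: C = 7.09·exp(−0.43·0.6208) = 7.09·0.7657 = 5.429 mg/L.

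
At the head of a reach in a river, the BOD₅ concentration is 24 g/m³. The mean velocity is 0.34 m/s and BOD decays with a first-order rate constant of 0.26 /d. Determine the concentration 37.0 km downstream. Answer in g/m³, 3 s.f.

17.3 g/m³

Travel time t = 37.0 km / 0.34 m/s = 3.7e+04/0.34 = 1.088e+05 s = 1.26 d.
First-order decay: C = 24·exp(−0.26·1.26) = 24·0.7207 = 17.3 g/m³.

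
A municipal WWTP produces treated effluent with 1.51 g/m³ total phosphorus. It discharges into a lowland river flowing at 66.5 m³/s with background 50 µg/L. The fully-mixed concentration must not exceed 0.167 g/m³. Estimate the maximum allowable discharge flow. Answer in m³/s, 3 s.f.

5.79 m³/s

50 µg/L = 0.05 mg/L.
Mass balance at complete mixing: C_std·(Q_w + Q_r) = Q_w·C_e + Q_r·C_b.
Rearranging, Q_w = Q_r·(C_std − C_b)/(C_e − C_std) = 66.5·(0.167 − 0.05) / (1.51 − 0.167) = 5.793 m³/s.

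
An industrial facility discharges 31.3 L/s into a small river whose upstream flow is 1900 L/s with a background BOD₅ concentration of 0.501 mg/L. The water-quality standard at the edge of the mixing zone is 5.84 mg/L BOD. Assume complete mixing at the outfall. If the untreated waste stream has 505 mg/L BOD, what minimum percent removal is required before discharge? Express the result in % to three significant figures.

31.3 L/s = 0.0313 m³/s.
1900 L/s = 1.9 m³/s.
Mass balance: 5.84·1.931 = 0.0313·Cₑ + 1.9·0.501.
Cₑ = (11.28 − 0.9519) / 0.0313 = 329.9 mg/L.
Required removal = 1 − 329.9/505 = 34.67 %.

34.7 %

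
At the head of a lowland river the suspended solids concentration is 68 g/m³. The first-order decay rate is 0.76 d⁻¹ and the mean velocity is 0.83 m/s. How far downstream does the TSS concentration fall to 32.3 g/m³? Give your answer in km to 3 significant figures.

70.2 km

From C = C₀·e^(−kt), t = ln(C₀/C)/k = ln(68/32.3)/0.76 = 0.7444/0.76 = 0.9795 d.
Distance = v·t = 0.83 m/s × 8.463e+04 s = 7.024e+04 m = 70.24 km.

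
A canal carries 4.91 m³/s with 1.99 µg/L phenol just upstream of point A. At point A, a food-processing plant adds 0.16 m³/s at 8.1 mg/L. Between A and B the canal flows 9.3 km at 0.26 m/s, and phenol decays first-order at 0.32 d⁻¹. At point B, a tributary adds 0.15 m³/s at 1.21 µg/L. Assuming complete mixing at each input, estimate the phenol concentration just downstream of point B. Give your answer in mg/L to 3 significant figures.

1.99 µg/L = 0.00199 mg/L.
After input A: C = (4.91·0.00199 + 0.16·8.1) / 5.07 = 0.2575 mg/L.
Over the 9.3 km reach to input B (t = 3.577e+04 s = 0.414 d), decay gives C = 0.2575·exp(−0.32·0.414) = 0.2256 mg/L.
1.21 µg/L = 0.00121 mg/L.
After input B: C = (5.07·0.2256 + 0.15·0.00121) / 5.22 = 0.2191 mg/L.

0.219 mg/L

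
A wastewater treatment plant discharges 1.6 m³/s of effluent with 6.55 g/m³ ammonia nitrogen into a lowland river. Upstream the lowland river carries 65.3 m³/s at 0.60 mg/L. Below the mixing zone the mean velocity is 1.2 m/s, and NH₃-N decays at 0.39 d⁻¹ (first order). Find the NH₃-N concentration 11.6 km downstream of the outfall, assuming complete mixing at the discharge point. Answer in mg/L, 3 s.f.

After complete mixing, C₀ = (1.6·6.55 + 65.3·0.6) / 66.9 = 0.7423 mg/L.
Travel time t = 1.16e+04 m / 1.2 m/s = 9667 s = 0.1119 d.
C = 0.7423·exp(−0.39·0.1119) = 0.7423·0.9573 = 0.7106 mg/L.

0.711 mg/L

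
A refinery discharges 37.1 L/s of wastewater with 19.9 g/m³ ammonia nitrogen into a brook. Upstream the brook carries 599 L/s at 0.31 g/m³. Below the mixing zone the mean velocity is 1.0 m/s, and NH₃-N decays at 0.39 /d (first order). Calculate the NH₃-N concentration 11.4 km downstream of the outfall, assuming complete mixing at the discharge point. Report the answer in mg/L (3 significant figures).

1.38 mg/L

37.1 L/s = 0.0371 m³/s.
599 L/s = 0.599 m³/s.
After complete mixing, C₀ = (0.0371·19.9 + 0.599·0.31) / 0.6361 = 1.453 mg/L.
Travel time t = 1.14e+04 m / 1.0 m/s = 1.14e+04 s = 0.1319 d.
C = 1.453·exp(−0.39·0.1319) = 1.453·0.9498 = 1.38 mg/L.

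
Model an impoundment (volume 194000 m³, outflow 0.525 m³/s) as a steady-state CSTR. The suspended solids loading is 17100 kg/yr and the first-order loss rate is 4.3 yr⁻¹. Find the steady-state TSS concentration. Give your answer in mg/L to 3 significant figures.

Outflow Q = 0.525 m³/s × 3.156e+07 s/yr = 1.657e+07 m³/yr.
Steady-state CSTR mass balance: W = Q·C + k·V·C, so C = W/(Q + kV).
Q + kV = 1.657e+07 + 4.3·194000 = 1.74e+07 m³/yr.
C = 17100/1.74e+07 = 0.0009826 kg/m³ = 0.9826 mg/L.

0.983 mg/L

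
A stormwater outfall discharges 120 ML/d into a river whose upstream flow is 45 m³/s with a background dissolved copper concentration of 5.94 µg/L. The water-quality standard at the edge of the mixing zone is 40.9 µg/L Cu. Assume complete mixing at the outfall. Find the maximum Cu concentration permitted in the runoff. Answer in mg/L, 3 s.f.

1.17 mg/L

120 ML/d = 1.389 m³/s.
5.94 µg/L = 0.00594 mg/L.
40.9 µg/L = 0.0409 mg/L.
Mass balance: 0.0409·46.39 = 1.389·Cₑ + 45·0.00594.
Cₑ = (1.897 − 0.2673) / 1.389 = 1.174 mg/L.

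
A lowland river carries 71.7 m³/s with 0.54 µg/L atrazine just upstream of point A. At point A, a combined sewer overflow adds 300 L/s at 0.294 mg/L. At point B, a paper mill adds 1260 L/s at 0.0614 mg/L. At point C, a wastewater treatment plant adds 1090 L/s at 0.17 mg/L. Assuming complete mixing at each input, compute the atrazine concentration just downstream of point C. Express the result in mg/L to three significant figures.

0.54 µg/L = 0.00054 mg/L.
300 L/s = 0.3 m³/s.
After input A: C = (71.7·0.00054 + 0.3·0.294) / 72 = 0.001763 mg/L.
1260 L/s = 1.26 m³/s.
After input B: C = (72·0.001763 + 1.26·0.0614) / 73.26 = 0.002788 mg/L.
1090 L/s = 1.09 m³/s.
After input C: C = (73.26·0.002788 + 1.09·0.17) / 74.35 = 0.00524 mg/L.

0.00524 mg/L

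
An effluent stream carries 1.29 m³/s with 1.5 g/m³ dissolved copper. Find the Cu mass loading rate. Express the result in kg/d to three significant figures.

Mass flux = Q·C = 1.29 m³/s × 1.5 g/m³ = 1.935 g/s.
= 1.935 g/s × 86.4 = 167.2 kg/d.

167 kg/d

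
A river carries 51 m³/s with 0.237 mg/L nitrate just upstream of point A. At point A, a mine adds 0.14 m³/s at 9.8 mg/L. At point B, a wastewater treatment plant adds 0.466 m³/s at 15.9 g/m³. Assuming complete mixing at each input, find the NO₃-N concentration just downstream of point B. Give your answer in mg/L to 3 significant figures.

After input A: C = (51·0.237 + 0.14·9.8) / 51.14 = 0.2632 mg/L.
After input B: C = (51.14·0.2632 + 0.466·15.9) / 51.61 = 0.4044 mg/L.

0.404 mg/L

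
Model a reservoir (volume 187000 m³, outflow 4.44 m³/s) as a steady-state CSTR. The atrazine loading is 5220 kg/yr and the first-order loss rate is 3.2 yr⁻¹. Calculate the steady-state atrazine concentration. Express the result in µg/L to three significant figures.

37.1 µg/L

Outflow Q = 4.44 m³/s × 3.156e+07 s/yr = 1.401e+08 m³/yr.
Steady-state CSTR mass balance: W = Q·C + k·V·C, so C = W/(Q + kV).
Q + kV = 1.401e+08 + 3.2·187000 = 1.407e+08 m³/yr.
C = 5220/1.407e+08 = 3.71e-05 kg/m³ = 0.0371 mg/L = 37.1 µg/L.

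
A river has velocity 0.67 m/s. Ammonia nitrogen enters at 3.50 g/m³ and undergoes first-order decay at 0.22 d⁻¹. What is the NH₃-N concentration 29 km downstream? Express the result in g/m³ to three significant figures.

Travel time t = 29 km / 0.67 m/s = 2.9e+04/0.67 = 4.328e+04 s = 0.501 d.
First-order decay: C = 3.50·exp(−0.22·0.501) = 3.50·0.8956 = 3.135 g/m³.

3.13 g/m³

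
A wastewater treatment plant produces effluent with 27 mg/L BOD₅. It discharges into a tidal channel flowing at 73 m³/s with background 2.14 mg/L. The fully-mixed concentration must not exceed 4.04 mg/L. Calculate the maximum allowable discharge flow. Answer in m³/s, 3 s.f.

Mass balance at complete mixing: C_std·(Q_w + Q_r) = Q_w·C_e + Q_r·C_b.
Rearranging, Q_w = Q_r·(C_std − C_b)/(C_e − C_std) = 73·(4.04 − 2.14) / (27 − 4.04) = 6.041 m³/s.

6.04 m³/s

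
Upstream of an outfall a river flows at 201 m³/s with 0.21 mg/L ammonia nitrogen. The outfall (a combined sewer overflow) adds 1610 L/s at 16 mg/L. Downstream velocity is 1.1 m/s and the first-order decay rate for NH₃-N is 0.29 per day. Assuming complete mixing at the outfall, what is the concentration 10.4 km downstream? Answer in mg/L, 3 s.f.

1610 L/s = 1.61 m³/s.
After complete mixing, C₀ = (1.61·16 + 201·0.21) / 202.6 = 0.3355 mg/L.
Travel time t = 1.04e+04 m / 1.1 m/s = 9455 s = 0.1094 d.
C = 0.3355·exp(−0.29·0.1094) = 0.3355·0.9688 = 0.325 mg/L.

0.325 mg/L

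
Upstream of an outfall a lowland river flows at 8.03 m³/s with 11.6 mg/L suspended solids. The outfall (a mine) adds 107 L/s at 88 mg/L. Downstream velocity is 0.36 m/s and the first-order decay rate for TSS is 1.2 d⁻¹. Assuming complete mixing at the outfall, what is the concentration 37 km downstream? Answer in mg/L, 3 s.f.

3.02 mg/L

107 L/s = 0.107 m³/s.
After complete mixing, C₀ = (0.107·88 + 8.03·11.6) / 8.137 = 12.6 mg/L.
Travel time t = 3.7e+04 m / 0.36 m/s = 1.028e+05 s = 1.19 d.
C = 12.6·exp(−1.2·1.19) = 12.6·0.2399 = 3.024 mg/L.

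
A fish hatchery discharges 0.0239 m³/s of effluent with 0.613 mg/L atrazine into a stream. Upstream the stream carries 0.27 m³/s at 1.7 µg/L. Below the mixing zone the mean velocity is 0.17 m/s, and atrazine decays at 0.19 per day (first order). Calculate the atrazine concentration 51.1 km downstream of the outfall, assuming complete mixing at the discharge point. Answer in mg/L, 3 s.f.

0.0265 mg/L

1.7 µg/L = 0.0017 mg/L.
After complete mixing, C₀ = (0.0239·0.613 + 0.27·0.0017) / 0.2939 = 0.05141 mg/L.
Travel time t = 5.11e+04 m / 0.17 m/s = 3.006e+05 s = 3.479 d.
C = 0.05141·exp(−0.19·3.479) = 0.05141·0.5163 = 0.02654 mg/L.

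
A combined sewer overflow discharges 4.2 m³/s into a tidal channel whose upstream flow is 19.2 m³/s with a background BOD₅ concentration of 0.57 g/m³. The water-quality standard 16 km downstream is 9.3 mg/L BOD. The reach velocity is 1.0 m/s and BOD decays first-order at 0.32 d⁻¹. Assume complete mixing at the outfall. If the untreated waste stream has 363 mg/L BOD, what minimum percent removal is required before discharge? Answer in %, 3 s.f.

Travel time to the compliance point: t = 1.6e+04/1.0 = 1.6e+04 s = 0.1852 d; decay factor exp(−0.32·0.1852) = 0.9425.
So the concentration just after mixing may be at most 9.3/0.9425 = 9.868 mg/L.
Mass balance: 9.868·23.4 = 4.2·Cₑ + 19.2·0.57.
Cₑ = (230.9 − 10.94) / 4.2 = 52.37 mg/L.
Required removal = 1 − 52.37/363 = 85.57 %.

85.6 %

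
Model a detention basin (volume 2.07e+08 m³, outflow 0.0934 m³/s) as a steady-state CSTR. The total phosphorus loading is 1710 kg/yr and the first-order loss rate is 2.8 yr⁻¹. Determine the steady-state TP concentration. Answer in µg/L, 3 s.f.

2.94 µg/L

Outflow Q = 0.0934 m³/s × 3.156e+07 s/yr = 2.947e+06 m³/yr.
Steady-state CSTR mass balance: W = Q·C + k·V·C, so C = W/(Q + kV).
Q + kV = 2.947e+06 + 2.8·2.07e+08 = 5.825e+08 m³/yr.
C = 1710/5.825e+08 = 2.935e-06 kg/m³ = 0.002935 mg/L = 2.935 µg/L.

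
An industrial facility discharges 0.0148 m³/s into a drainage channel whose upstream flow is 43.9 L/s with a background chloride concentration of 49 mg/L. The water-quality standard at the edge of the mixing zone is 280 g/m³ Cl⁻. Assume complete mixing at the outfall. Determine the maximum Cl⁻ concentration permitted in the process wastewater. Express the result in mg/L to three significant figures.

43.9 L/s = 0.0439 m³/s.
Mass balance: 280·0.0587 = 0.0148·Cₑ + 0.0439·49.
Cₑ = (16.44 − 2.151) / 0.0148 = 965.2 mg/L.

965 mg/L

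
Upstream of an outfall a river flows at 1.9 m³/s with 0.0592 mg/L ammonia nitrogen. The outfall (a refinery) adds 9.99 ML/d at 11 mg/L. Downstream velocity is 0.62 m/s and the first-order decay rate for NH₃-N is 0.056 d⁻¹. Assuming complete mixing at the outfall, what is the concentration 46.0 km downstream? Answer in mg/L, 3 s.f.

9.99 ML/d = 0.1156 m³/s.
After complete mixing, C₀ = (0.1156·11 + 1.9·0.0592) / 2.016 = 0.6868 mg/L.
Travel time t = 4.6e+04 m / 0.62 m/s = 7.419e+04 s = 0.8587 d.
C = 0.6868·exp(−0.056·0.8587) = 0.6868·0.953 = 0.6546 mg/L.

0.655 mg/L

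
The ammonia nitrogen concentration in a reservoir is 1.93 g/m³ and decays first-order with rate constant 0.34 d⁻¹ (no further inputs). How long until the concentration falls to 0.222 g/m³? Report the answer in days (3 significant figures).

6.36 d

t = ln(C₀/C)/k = ln(1.93/0.222)/0.34 = 2.163/0.34 = 6.361 d.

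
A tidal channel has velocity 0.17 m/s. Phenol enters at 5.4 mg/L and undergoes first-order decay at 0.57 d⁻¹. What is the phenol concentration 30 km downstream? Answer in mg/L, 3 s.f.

1.69 mg/L

Travel time t = 30 km / 0.17 m/s = 3e+04/0.17 = 1.765e+05 s = 2.042 d.
First-order decay: C = 5.4·exp(−0.57·2.042) = 5.4·0.3122 = 1.686 mg/L.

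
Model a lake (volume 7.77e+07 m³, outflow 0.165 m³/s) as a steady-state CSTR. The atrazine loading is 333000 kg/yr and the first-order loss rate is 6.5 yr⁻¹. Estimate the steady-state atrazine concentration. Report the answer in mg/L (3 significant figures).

0.653 mg/L

Outflow Q = 0.165 m³/s × 3.156e+07 s/yr = 5.207e+06 m³/yr.
Steady-state CSTR mass balance: W = Q·C + k·V·C, so C = W/(Q + kV).
Q + kV = 5.207e+06 + 6.5·7.77e+07 = 5.103e+08 m³/yr.
C = 333000/5.103e+08 = 0.0006526 kg/m³ = 0.6526 mg/L.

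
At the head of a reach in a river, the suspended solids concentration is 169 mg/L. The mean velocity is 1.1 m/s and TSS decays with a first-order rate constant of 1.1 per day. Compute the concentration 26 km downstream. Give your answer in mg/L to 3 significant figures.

125 mg/L

Travel time t = 26 km / 1.1 m/s = 2.6e+04/1.1 = 2.364e+04 s = 0.2736 d.
First-order decay: C = 169·exp(−1.1·0.2736) = 169·0.7401 = 125.1 mg/L.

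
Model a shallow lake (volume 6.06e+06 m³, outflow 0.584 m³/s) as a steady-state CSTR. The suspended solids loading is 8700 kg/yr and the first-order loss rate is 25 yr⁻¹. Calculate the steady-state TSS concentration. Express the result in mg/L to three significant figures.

Outflow Q = 0.584 m³/s × 3.156e+07 s/yr = 1.843e+07 m³/yr.
Steady-state CSTR mass balance: W = Q·C + k·V·C, so C = W/(Q + kV).
Q + kV = 1.843e+07 + 25·6.06e+06 = 1.699e+08 m³/yr.
C = 8700/1.699e+08 = 5.12e-05 kg/m³ = 0.0512 mg/L.

0.0512 mg/L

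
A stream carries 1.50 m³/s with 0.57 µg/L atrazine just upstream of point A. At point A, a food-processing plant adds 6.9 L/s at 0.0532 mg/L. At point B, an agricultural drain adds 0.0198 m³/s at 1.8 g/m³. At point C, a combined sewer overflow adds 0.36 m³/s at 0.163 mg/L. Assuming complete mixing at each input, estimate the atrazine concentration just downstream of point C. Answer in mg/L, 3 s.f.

0.0506 mg/L

0.57 µg/L = 0.00057 mg/L.
6.9 L/s = 0.0069 m³/s.
After input A: C = (1.5·0.00057 + 0.0069·0.0532) / 1.507 = 0.000811 mg/L.
After input B: C = (1.507·0.000811 + 0.0198·1.8) / 1.527 = 0.02414 mg/L.
After input C: C = (1.527·0.02414 + 0.36·0.163) / 1.887 = 0.05064 mg/L.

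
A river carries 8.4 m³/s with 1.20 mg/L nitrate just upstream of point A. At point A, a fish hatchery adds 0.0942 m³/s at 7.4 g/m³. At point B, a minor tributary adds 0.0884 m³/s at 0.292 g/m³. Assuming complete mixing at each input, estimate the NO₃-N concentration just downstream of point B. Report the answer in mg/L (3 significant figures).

After input A: C = (8.4·1.2 + 0.0942·7.4) / 8.494 = 1.269 mg/L.
After input B: C = (8.494·1.269 + 0.0884·0.292) / 8.583 = 1.259 mg/L.

1.26 mg/L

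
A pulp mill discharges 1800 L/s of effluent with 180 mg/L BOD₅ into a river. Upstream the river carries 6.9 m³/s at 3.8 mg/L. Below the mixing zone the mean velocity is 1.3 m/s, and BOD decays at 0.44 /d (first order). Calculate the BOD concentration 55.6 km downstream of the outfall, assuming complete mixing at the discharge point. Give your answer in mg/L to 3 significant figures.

32.4 mg/L

1800 L/s = 1.8 m³/s.
After complete mixing, C₀ = (1.8·180 + 6.9·3.8) / 8.7 = 40.26 mg/L.
Travel time t = 5.56e+04 m / 1.3 m/s = 4.277e+04 s = 0.495 d.
C = 40.26·exp(−0.44·0.495) = 40.26·0.8043 = 32.38 mg/L.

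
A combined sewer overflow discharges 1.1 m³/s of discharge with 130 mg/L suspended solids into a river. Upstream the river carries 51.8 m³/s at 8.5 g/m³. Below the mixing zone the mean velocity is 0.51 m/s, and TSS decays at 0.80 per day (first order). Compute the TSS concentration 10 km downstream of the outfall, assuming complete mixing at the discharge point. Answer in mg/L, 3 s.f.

9.20 mg/L

After complete mixing, C₀ = (1.1·130 + 51.8·8.5) / 52.9 = 11.03 mg/L.
Travel time t = 1e+04 m / 0.51 m/s = 1.961e+04 s = 0.2269 d.
C = 11.03·exp(−0.80·0.2269) = 11.03·0.834 = 9.196 mg/L.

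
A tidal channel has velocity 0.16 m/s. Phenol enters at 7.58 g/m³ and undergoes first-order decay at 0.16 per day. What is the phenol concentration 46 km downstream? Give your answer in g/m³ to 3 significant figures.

4.45 g/m³

Travel time t = 46 km / 0.16 m/s = 4.6e+04/0.16 = 2.875e+05 s = 3.328 d.
First-order decay: C = 7.58·exp(−0.16·3.328) = 7.58·0.5872 = 4.451 g/m³.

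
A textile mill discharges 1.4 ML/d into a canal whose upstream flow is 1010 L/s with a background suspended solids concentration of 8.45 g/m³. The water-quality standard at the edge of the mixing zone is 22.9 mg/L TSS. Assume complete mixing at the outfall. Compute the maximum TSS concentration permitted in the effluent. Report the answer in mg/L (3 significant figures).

924 mg/L

1.4 ML/d = 0.0162 m³/s.
1010 L/s = 1.01 m³/s.
Mass balance: 22.9·1.026 = 0.0162·Cₑ + 1.01·8.45.
Cₑ = (23.5 − 8.534) / 0.0162 = 923.6 mg/L.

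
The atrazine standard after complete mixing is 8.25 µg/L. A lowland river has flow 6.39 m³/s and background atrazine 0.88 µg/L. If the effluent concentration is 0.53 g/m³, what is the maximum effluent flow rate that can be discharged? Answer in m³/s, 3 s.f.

0.0903 m³/s

0.88 µg/L = 0.00088 mg/L.
8.25 µg/L = 0.00825 mg/L.
Mass balance at complete mixing: C_std·(Q_w + Q_r) = Q_w·C_e + Q_r·C_b.
Rearranging, Q_w = Q_r·(C_std − C_b)/(C_e − C_std) = 6.39·(0.00825 − 0.00088) / (0.53 − 0.00825) = 0.09026 m³/s.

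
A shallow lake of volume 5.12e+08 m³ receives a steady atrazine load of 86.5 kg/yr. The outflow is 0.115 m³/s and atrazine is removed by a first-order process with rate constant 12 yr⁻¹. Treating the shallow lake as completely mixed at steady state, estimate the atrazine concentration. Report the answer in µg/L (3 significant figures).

Outflow Q = 0.115 m³/s × 3.156e+07 s/yr = 3.629e+06 m³/yr.
Steady-state CSTR mass balance: W = Q·C + k·V·C, so C = W/(Q + kV).
Q + kV = 3.629e+06 + 12·5.12e+08 = 6.148e+09 m³/yr.
C = 86.5/6.148e+09 = 1.407e-08 kg/m³ = 1.407e-05 mg/L = 0.01407 µg/L.

0.0141 µg/L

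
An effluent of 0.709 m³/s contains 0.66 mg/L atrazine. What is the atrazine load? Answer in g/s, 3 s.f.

0.468 g/s

Mass flux = Q·C = 0.709 m³/s × 0.66 g/m³ = 0.4679 g/s.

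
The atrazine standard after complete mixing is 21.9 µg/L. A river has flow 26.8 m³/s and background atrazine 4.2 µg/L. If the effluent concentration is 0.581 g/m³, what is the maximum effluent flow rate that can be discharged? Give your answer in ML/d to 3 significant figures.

4.2 µg/L = 0.0042 mg/L.
21.9 µg/L = 0.0219 mg/L.
Mass balance at complete mixing: C_std·(Q_w + Q_r) = Q_w·C_e + Q_r·C_b.
Rearranging, Q_w = Q_r·(C_std − C_b)/(C_e − C_std) = 26.8·(0.0219 − 0.0042) / (0.581 − 0.0219) = 0.8484 m³/s.
= 73.3 ML/d.

73.3 ML/d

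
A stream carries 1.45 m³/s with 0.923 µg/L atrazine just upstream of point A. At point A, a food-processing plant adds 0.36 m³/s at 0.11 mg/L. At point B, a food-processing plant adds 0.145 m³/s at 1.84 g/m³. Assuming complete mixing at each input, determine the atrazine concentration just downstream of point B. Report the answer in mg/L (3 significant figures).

0.923 µg/L = 0.000923 mg/L.
After input A: C = (1.45·0.000923 + 0.36·0.11) / 1.81 = 0.02262 mg/L.
After input B: C = (1.81·0.02262 + 0.145·1.84) / 1.955 = 0.1574 mg/L.

0.157 mg/L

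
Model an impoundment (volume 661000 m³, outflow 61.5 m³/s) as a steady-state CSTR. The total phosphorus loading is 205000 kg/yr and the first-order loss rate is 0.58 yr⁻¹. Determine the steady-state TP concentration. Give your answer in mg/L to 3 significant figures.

0.106 mg/L

Outflow Q = 61.5 m³/s × 3.156e+07 s/yr = 1.941e+09 m³/yr.
Steady-state CSTR mass balance: W = Q·C + k·V·C, so C = W/(Q + kV).
Q + kV = 1.941e+09 + 0.58·661000 = 1.941e+09 m³/yr.
C = 205000/1.941e+09 = 0.0001056 kg/m³ = 0.1056 mg/L.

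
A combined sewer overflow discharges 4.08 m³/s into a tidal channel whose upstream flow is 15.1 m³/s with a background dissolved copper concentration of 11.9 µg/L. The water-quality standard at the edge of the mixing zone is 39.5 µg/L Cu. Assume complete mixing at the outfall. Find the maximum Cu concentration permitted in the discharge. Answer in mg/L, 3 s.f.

11.9 µg/L = 0.0119 mg/L.
39.5 µg/L = 0.0395 mg/L.
Mass balance: 0.0395·19.18 = 4.08·Cₑ + 15.1·0.0119.
Cₑ = (0.7576 − 0.1797) / 4.08 = 0.1416 mg/L.

0.142 mg/L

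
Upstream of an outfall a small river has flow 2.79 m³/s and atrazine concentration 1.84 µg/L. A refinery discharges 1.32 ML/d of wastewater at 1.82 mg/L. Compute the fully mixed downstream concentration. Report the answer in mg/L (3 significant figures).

0.0117 mg/L

1.32 ML/d = 0.01528 m³/s.
1.84 µg/L = 0.00184 mg/L.
Flow-weighted mixing gives C = (0.01528·1.82 + 2.79·0.00184) / (0.01528 + 2.79) = 0.03294/2.805 = 0.01174 mg/L.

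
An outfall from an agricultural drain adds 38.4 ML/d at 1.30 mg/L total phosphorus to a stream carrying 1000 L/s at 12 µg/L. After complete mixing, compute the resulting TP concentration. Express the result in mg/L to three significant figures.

38.4 ML/d = 0.4444 m³/s.
1000 L/s = 1 m³/s.
12 µg/L = 0.012 mg/L.
Flow-weighted mixing gives C = (0.4444·1.3 + 1·0.012) / (0.4444 + 1) = 0.5898/1.444 = 0.4083 mg/L.

0.408 mg/L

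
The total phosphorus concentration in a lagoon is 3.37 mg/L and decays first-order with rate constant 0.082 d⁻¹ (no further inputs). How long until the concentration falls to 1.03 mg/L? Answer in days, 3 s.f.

t = ln(C₀/C)/k = ln(3.37/1.03)/0.082 = 1.185/0.082 = 14.46 d.

14.5 d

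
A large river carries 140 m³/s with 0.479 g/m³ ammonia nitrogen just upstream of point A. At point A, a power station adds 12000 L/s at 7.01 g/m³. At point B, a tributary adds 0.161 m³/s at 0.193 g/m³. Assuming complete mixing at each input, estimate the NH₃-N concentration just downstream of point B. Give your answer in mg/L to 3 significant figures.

12000 L/s = 12 m³/s.
After input A: C = (140·0.479 + 12·7.01) / 152 = 0.9946 mg/L.
After input B: C = (152·0.9946 + 0.161·0.193) / 152.2 = 0.9938 mg/L.

0.994 mg/L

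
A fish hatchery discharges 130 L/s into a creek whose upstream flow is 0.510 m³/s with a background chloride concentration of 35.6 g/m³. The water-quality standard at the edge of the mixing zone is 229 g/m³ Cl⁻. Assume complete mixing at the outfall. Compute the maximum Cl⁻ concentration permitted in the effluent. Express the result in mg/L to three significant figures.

130 L/s = 0.13 m³/s.
Mass balance: 229·0.64 = 0.13·Cₑ + 0.51·35.6.
Cₑ = (146.6 − 18.16) / 0.13 = 987.7 mg/L.

988 mg/L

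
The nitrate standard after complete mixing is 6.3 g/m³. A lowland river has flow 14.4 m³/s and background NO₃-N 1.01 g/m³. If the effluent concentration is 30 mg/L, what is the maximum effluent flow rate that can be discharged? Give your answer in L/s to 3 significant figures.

Mass balance at complete mixing: C_std·(Q_w + Q_r) = Q_w·C_e + Q_r·C_b.
Rearranging, Q_w = Q_r·(C_std − C_b)/(C_e − C_std) = 14.4·(6.3 − 1.01) / (30 − 6.3) = 3.214 m³/s.
= 3214 L/s.

3210 L/s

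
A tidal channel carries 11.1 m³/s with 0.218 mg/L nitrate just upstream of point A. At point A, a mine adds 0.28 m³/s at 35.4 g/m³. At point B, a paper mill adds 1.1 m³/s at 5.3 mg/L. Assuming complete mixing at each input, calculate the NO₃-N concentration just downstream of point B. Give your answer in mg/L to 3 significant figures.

After input A: C = (11.1·0.218 + 0.28·35.4) / 11.38 = 1.084 mg/L.
After input B: C = (11.38·1.084 + 1.1·5.3) / 12.48 = 1.455 mg/L.

1.46 mg/L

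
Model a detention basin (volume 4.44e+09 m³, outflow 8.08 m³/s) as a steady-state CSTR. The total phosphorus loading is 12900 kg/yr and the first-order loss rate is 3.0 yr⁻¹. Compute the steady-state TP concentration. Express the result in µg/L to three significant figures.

0.950 µg/L

Outflow Q = 8.08 m³/s × 3.156e+07 s/yr = 2.55e+08 m³/yr.
Steady-state CSTR mass balance: W = Q·C + k·V·C, so C = W/(Q + kV).
Q + kV = 2.55e+08 + 3.0·4.44e+09 = 1.357e+10 m³/yr.
C = 12900/1.357e+10 = 9.503e-07 kg/m³ = 0.0009503 mg/L = 0.9503 µg/L.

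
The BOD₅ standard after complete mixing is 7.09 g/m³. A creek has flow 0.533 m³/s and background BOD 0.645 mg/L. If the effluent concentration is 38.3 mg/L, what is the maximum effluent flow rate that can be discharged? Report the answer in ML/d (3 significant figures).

9.51 ML/d

Mass balance at complete mixing: C_std·(Q_w + Q_r) = Q_w·C_e + Q_r·C_b.
Rearranging, Q_w = Q_r·(C_std − C_b)/(C_e − C_std) = 0.533·(7.09 − 0.645) / (38.3 − 7.09) = 0.1101 m³/s.
= 9.51 ML/d.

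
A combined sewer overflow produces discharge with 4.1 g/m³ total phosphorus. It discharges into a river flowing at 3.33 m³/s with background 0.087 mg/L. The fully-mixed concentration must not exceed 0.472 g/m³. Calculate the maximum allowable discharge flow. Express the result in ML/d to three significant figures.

Mass balance at complete mixing: C_std·(Q_w + Q_r) = Q_w·C_e + Q_r·C_b.
Rearranging, Q_w = Q_r·(C_std − C_b)/(C_e − C_std) = 3.33·(0.472 − 0.087) / (4.1 − 0.472) = 0.3534 m³/s.
= 30.53 ML/d.

30.5 ML/d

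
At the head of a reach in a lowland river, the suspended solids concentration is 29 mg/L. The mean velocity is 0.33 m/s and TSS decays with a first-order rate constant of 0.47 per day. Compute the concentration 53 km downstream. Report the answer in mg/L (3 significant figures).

Travel time t = 53 km / 0.33 m/s = 5.3e+04/0.33 = 1.606e+05 s = 1.859 d.
First-order decay: C = 29·exp(−0.47·1.859) = 29·0.4174 = 12.11 mg/L.

12.1 mg/L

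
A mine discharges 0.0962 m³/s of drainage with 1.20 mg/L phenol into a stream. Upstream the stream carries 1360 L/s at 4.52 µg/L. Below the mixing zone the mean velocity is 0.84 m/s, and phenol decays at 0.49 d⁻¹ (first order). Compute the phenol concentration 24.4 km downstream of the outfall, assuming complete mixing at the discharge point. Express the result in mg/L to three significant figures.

1360 L/s = 1.36 m³/s.
4.52 µg/L = 0.00452 mg/L.
After complete mixing, C₀ = (0.0962·1.2 + 1.36·0.00452) / 1.456 = 0.0835 mg/L.
Travel time t = 2.44e+04 m / 0.84 m/s = 2.905e+04 s = 0.3362 d.
C = 0.0835·exp(−0.49·0.3362) = 0.0835·0.8481 = 0.07081 mg/L.

0.0708 mg/L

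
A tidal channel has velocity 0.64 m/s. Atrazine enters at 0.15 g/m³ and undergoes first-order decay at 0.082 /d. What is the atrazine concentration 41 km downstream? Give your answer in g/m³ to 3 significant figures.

Travel time t = 41 km / 0.64 m/s = 4.1e+04/0.64 = 6.406e+04 s = 0.7415 d.
First-order decay: C = 0.15·exp(−0.082·0.7415) = 0.15·0.941 = 0.1412 g/m³.

0.141 g/m³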